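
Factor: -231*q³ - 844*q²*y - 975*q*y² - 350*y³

Group: 11*q*(-21*q² - 50*q*y - 25*y²) + 14*y*(-21*q² - 50*q*y - 25*y²); both groups contain (-21*q² - 50*q*y - 25*y²), so (11*q + 14*y) is a factor with cofactor -21*q² - 50*q*y - 25*y².
The cofactor groups again: -21*q² - 50*q*y - 25*y² = -7*q*(3*q + 5*y) - 5*y*(3*q + 5*y); both groups contain (3*q + 5*y), giving -(7*q + 5*y)*(3*q + 5*y).

-(11*q + 14*y)*(3*q + 5*y)*(7*q + 5*y)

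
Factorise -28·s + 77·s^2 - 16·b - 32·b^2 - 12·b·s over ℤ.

Group: -4·b·(8·b - 11·s + 4) - 7·s·(8·b - 11·s + 4); both groups contain (8·b - 11·s + 4).

-(4·b + 7·s)·(8·b - 11·s + 4)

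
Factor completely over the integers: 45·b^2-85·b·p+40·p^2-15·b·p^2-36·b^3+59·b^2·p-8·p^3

-(4·b+p-5)·(9·b-8·p)·(b-p)

Group: 9·b·(-4·b^2+3·b·p+5·b+p^2-5·p) - 8·p·(-4·b^2+3·b·p+5·b+p^2-5·p); both groups contain (-4·b^2+3·b·p+5·b+p^2-5·p), so (9·b-8·p) is a factor with cofactor -4·b^2+3·b·p+5·b+p^2-5·p.
The cofactor groups again: -4·b^2+3·b·p+5·b+p^2-5·p = -b·(4·b+p-5) + p·(4·b+p-5); both groups contain (4·b+p-5), giving -(b-p)·(4·b+p-5).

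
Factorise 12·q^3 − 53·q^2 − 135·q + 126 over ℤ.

(3·q + 7)·(4·q − 3)·(q − 6)

Trying the rational-root candidates, q = 6 is a root, so (q − 6) is a factor; dividing leaves 12·q^2 + 19·q − 21.
The remaining quadratic factors as (3·q + 7)(4·q − 3).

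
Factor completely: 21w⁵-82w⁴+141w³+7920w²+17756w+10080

Testing divisors of the constant over divisors of the leading coefficient, w = -14/3 is a root, giving the factor (3w+14) and quotient 7w⁴-60w³+327w²+1114w+720.
Then w = -1 is a root, so (w+1) divides it; the quotient is 7w³-67w²+394w+720.
Continuing, w = -10/7 is a root, so (7w+10) divides it; the quotient is w²-11w+72.
The quadratic w²-11w+72 has discriminant -167 < 0 and is irreducible over ℤ.

(3w+14)(7w+10)(w+1)(w²-11w+72)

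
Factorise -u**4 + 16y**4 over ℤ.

Write as (4y**2)² − (u**2)², then factor 4y**2 - u**2 once more.

(2y - u)(2y + u)(4y**2 + u**2)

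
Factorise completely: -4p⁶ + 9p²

-p²(2p² + 3)(2p² - 3)

Factor out p² first: what remains is -4p⁴ + 9.
Recognize a difference of squares with the parts 3 and 2p².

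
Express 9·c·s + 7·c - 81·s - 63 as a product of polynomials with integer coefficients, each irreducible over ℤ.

(9·s + 7)·(c - 9)

Group as (9·c·s + 7·c) + (-81·s - 63) = c·(9·s + 7) - 9·(9·s + 7).
Both groups share the factor (9·s + 7).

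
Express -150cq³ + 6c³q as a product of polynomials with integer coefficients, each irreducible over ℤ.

6cq(c + 5q)(c - 5q)

Factor out 6cq, leaving c² - 25q², which is a difference of two squares.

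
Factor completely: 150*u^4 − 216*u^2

6*u^2*(5*u + 6)*(5*u − 6)

Factor out 6*u^2, leaving 25*u^2 − 36, which is a difference of two squares.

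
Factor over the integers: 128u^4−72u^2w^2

Pull out the common factor 8u^2; 16u^2−9w^2 is a difference of squares.

8u^2(4u+3w)(4u−3w)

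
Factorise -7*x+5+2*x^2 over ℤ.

(2*x-5)*(x-1)

Need a pair with product 2·5 = 10 and sum -7: that's -2 and -5.
Split the middle term: 2*x^2-2*x - 5*x+5 = 2*x*(x-1) - 5*(x-1).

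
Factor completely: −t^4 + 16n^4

Write as (4n^2)² − (t^2)², then factor 4n^2 − t^2 once more.

(2n + t)(2n − t)(4n^2 + t^2)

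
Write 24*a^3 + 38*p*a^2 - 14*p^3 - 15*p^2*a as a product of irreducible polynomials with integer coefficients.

Group: 2*p*(-7*p^2 - 18*p*a - 8*a^2) - 3*a*(-7*p^2 - 18*p*a - 8*a^2); both groups contain (-7*p^2 - 18*p*a - 8*a^2), so (2*p - 3*a) is a factor with cofactor -7*p^2 - 18*p*a - 8*a^2.
The cofactor groups again: -7*p^2 - 18*p*a - 8*a^2 = -7*p*(p + 2*a) - 4*a*(p + 2*a); both groups contain (p + 2*a), giving -(7*p + 4*a)*(p + 2*a).

-(2*p - 3*a)*(p + 2*a)*(7*p + 4*a)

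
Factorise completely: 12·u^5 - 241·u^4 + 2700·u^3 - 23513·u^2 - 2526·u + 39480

Among the possible rational roots, u = -5/4 is a root, so (4·u + 5) is a factor; dividing leaves 3·u^4 - 64·u^3 + 755·u^2 - 6822·u + 7896.
Next, u = 14 is a root, so (u - 14) is a factor; dividing leaves 3·u^3 - 22·u^2 + 447·u - 564.
Then u = 4/3 is a root, giving the factor (3·u - 4) and quotient u^2 - 6·u + 141.
The quadratic u^2 - 6·u + 141 has discriminant -528 < 0 and is irreducible over ℤ.

(3·u - 4)·(4·u + 5)·(u - 14)·(u^2 - 6·u + 141)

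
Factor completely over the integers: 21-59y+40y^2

Need a pair with product 40·21 = 840 and sum -59: that's -35 and -24.
Split the middle term: 40y^2-35y - 24y+21 = 5y(8y-7) - 3(8y-7).

(5y-3)(8y-7)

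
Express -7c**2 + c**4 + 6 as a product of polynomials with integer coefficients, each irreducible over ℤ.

(c + 1)(c - 1)(c**2 - 6)

Substitute u = c**2 to get a quadratic in u, then factor.
c**2 - 1 is a difference of squares.
c**2 - 6 is irreducible over ℤ (6 is not a perfect square).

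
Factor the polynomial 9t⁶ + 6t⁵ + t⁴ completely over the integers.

Every term has a factor of t⁴; factoring it out leaves 9t² + 6t + 1.
Recognize a perfect-square trinomial with the parts 3t and 1.

t⁴(3t + 1)²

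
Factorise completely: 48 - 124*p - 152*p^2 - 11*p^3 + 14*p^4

(2*p + 3)*(7*p - 2)*(p + 2)*(p - 4)

Trying the rational-root candidates, p = 2/7 is a root, giving the factor (7*p - 2) and quotient 2*p^3 - p^2 - 22*p - 24.
Next, p = 4 is a root, giving the factor (p - 4) and quotient 2*p^2 + 7*p + 6.
The remaining quadratic factors as (2*p + 3)(p + 2).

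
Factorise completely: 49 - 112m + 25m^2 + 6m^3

(2m - 1)(3m - 7)(m + 7)

Trying the rational-root candidates, m = 7/3 is a root, so (3m - 7) divides it; the quotient is 2m^2 + 13m - 7.
The remaining quadratic factors as (m + 7)(2m - 1).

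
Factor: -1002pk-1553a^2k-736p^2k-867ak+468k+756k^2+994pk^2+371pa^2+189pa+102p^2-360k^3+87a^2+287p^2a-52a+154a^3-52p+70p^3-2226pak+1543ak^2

(10p+11a-8k-4)(7p+14a-5k+13)(p+a-9k)

Group: 10p(7p^2+21pa-68pk+13p+14a^2-131ak+13a+45k^2-117k) + (11a-8k-4)(7p^2+21pa-68pk+13p+14a^2-131ak+13a+45k^2-117k); both groups contain (7p^2+21pa-68pk+13p+14a^2-131ak+13a+45k^2-117k), so (10p+11a-8k-4) is a factor with cofactor 7p^2+21pa-68pk+13p+14a^2-131ak+13a+45k^2-117k.
The cofactor groups again: 7p^2+21pa-68pk+13p+14a^2-131ak+13a+45k^2-117k = p(7p+14a-5k+13) + (a-9k)(7p+14a-5k+13); both groups contain (7p+14a-5k+13), giving (p+a-9k)(7p+14a-5k+13).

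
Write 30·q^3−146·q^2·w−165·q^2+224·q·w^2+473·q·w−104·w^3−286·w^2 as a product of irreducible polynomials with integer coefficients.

Group: q·(30·q^2−86·q·w−165·q+52·w^2+143·w) − 2·w·(30·q^2−86·q·w−165·q+52·w^2+143·w); both groups contain (30·q^2−86·q·w−165·q+52·w^2+143·w), so (q−2·w) is a factor with cofactor 30·q^2−86·q·w−165·q+52·w^2+143·w.
The cofactor groups again: 30·q^2−86·q·w−165·q+52·w^2+143·w = 2·q·(15·q−13·w) + (−4·w−11)·(15·q−13·w); both groups contain (15·q−13·w), giving (2·q−4·w−11)·(15·q−13·w).

(15·q−13·w)·(2·q−4·w−11)·(q−2·w)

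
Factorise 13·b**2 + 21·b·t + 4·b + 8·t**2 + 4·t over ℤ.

(13·b + 8·t + 4)·(b + t)

Group: 13·b·(b + t) + (8·t + 4)·(b + t); both groups contain (b + t).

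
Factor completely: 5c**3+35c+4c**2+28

(5c+4)(c**2+7)

Group as (5c**3+35c) + (4c**2+28) = 5c(c**2+7) + 4(c**2+7).
Both groups share the factor (c**2+7).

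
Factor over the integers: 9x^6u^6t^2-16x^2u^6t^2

t^2u^6x^2(3x^2+4)(3x^2-4)

Factor out x^2u^6t^2 first: what remains is 9x^4-16.
Recognize a difference of squares with the parts 3x^2 and 4.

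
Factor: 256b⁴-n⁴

(4b+n)(4b-n)(16b²+n²)

(4b)⁴ − (n)⁴ = ((4b)² − (n)²)((4b)² + (n)²); the first factor splits again, the second (16b²+n²) is irreducible.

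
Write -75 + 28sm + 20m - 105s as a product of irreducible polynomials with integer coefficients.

Group as (28sm - 105s) + (20m - 75) = 7s(4m - 15) + 5(4m - 15).
Both groups share the factor (4m - 15).

(4m - 15)(7s + 5)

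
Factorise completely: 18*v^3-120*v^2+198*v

6*v*(3*v-11)*(v-3)

Pull out the common factor 6*v, then factor the remaining trinomial.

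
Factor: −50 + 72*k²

2*(6*k + 5)*(6*k − 5)

Every term has a factor of 2. Then 36*k² − 25 = (6*k)² − (5)².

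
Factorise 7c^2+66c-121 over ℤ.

(7c-11)(c+11)

Need a pair with product 7·(-121) = -847 and sum 66: that's 77 and -11.
Split the middle term: 7c^2+77c - 11c-121 = 7c(c+11) - 11(c+11).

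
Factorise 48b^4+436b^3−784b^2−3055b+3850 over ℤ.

(2b−5)(4b+11)(6b−7)(b+10)

Among the possible rational roots, b = −10 is a root, so (b+10) divides it; the quotient is 48b^3−44b^2−344b+385.
Then b = 5/2 is a root, so (2b−5) is a factor; dividing leaves 24b^2+38b−77.
The remaining quadratic factors as (4b+11)(6b−7).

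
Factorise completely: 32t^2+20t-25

Need a pair with product 32·(-25) = -800 and sum 20: that's -20 and 40.
Split the middle term: 32t^2-20t + 40t-25 = 4t(8t-5) + 5(8t-5).

(4t+5)(8t-5)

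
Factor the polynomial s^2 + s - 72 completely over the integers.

Two integers with product -72 and sum 1 are 9 and -8.

(s + 9)(s - 8)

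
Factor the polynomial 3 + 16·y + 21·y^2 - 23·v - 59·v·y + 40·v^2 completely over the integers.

(5·v - 3·y - 1)·(8·v - 7·y - 3)

Group: 8·v·(5·v - 3·y - 1) + (-7·y - 3)·(5·v - 3·y - 1); both groups contain (5·v - 3·y - 1).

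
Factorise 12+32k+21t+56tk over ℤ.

Group as (56tk+21t) + (32k+12) = 7t(8k+3) + 4(8k+3).
Both groups share the factor (8k+3).

(7t+4)(8k+3)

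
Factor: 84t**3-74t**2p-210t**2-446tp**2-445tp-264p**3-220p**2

Group: 3t(28t**2-62tp-70t-66p**2-55p) + 4p(28t**2-62tp-70t-66p**2-55p); both groups contain (28t**2-62tp-70t-66p**2-55p), so (3t+4p) is a factor with cofactor 28t**2-62tp-70t-66p**2-55p.
The cofactor groups again: 28t**2-62tp-70t-66p**2-55p = 14t(2t-6p-5) + 11p(2t-6p-5); both groups contain (2t-6p-5), giving (14t+11p)(2t-6p-5).

(2t-6p-5)(14t+11p)(3t+4p)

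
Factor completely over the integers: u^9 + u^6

u^6*(u + 1)*(u^2 − u + 1)

Pull out the common factor u^6, leaving u^3 + 1.
Recognize a sum of cubes with the parts u and 1.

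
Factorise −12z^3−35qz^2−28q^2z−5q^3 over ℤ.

−(5q+3z)(q+4z)(q+z)

Group: q(−5q^2−23qz−12z^2) + z(−5q^2−23qz−12z^2); both groups contain (−5q^2−23qz−12z^2), so (q+z) is a factor with cofactor −5q^2−23qz−12z^2.
The cofactor groups again: −5q^2−23qz−12z^2 = −q(5q+3z) − 4z(5q+3z); both groups contain (5q+3z), giving −(q+4z)(5q+3z).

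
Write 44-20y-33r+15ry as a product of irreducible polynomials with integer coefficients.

Group as (15ry-33r) + (-20y+44) = 3r(5y-11) - 4(5y-11).
Both groups share the factor (5y-11).

(3r-4)(5y-11)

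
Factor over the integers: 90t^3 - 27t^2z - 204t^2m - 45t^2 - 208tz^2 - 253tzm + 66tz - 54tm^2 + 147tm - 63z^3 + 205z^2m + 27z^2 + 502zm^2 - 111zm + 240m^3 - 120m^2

Group: 3t(30t^2 - 19tz - 18tm - 15t - 63z^2 - 110zm + 27z - 48m^2 + 24m) + (z - 5m)(30t^2 - 19tz - 18tm - 15t - 63z^2 - 110zm + 27z - 48m^2 + 24m); both groups contain (30t^2 - 19tz - 18tm - 15t - 63z^2 - 110zm + 27z - 48m^2 + 24m), so (3t + z - 5m) is a factor with cofactor 30t^2 - 19tz - 18tm - 15t - 63z^2 - 110zm + 27z - 48m^2 + 24m.
The cofactor groups again: 30t^2 - 19tz - 18tm - 15t - 63z^2 - 110zm + 27z - 48m^2 + 24m = 6t(5t - 9z - 8m) + (7z + 6m - 3)(5t - 9z - 8m); both groups contain (5t - 9z - 8m), giving (6t + 7z + 6m - 3)(5t - 9z - 8m).

(3t + z - 5m)(5t - 9z - 8m)(6t + 7z + 6m - 3)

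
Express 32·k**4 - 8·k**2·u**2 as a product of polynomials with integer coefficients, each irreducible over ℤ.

Pull out the common factor 8·k**2; 4·k**2 - u**2 is a difference of squares.

8·k**2·(2·k + u)·(2·k - u)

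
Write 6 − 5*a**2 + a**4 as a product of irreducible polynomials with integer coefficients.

(a**2 − 2)*(a**2 − 3)

Substitute u = a**2 to get a quadratic in u, then factor.
a**2 − 2 is irreducible over ℤ (2 is not a perfect square).
a**2 − 3 is irreducible over ℤ (3 is not a perfect square).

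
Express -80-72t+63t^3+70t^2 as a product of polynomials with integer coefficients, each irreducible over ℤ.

Group as (63t^3-72t) + (70t^2-80) = 9t(7t^2-8) + 10(7t^2-8).
Both groups share the factor (7t^2-8).

(9t+10)(7t^2-8)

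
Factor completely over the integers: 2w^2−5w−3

Need a pair with product 2·(−3) = −6 and sum −5: that's 1 and −6.
Split the middle term: 2w^2+w − 6w−3 = w(2w+1) − 3(2w+1).

(2w+1)(w−3)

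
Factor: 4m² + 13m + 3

Need a pair with product 4·3 = 12 and sum 13: that's 1 and 12.
Split the middle term: 4m² + m + 12m + 3 = m(4m + 1) + 3(4m + 1).

(4m + 1)(m + 3)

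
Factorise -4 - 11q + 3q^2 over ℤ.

Need a pair with product 3·(-4) = -12 and sum -11: that's -12 and 1.
Split the middle term: 3q^2 - 12q + q - 4 = 3q(q - 4) + (q - 4).

(3q + 1)(q - 4)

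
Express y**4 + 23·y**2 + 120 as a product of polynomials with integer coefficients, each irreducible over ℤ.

(y**2 + 15)·(y**2 + 8)

Substitute u = y**2 to get a quadratic in u, then factor.
y**2 + 8 is irreducible over ℤ (always positive, so no real roots).
y**2 + 15 is irreducible over ℤ (always positive, so no real roots).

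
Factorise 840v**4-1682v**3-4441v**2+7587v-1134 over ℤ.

(4v+9)(5v-14)(6v-1)(7v-9)

Among the possible rational roots, v = 14/5 is a root, giving the factor (5v-14) and quotient 168v**3+134v**2-513v+81.
Next, v = 9/7 is a root, so (7v-9) is a factor; dividing leaves 24v**2+50v-9.
The remaining quadratic factors as (4v+9)(6v-1).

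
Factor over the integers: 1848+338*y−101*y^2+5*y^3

(5*y+14)*(y−11)*(y−12)

By the rational root theorem, y = −14/5 is a root, so (5*y+14) divides it; the quotient is y^2−23*y+132.
The remaining quadratic factors as (y−11)(y−12).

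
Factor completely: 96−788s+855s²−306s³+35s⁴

(5s−8)(7s−1)(s−3)(s−4)

Among the possible rational roots, s = 3 is a root, giving the factor (s−3) and quotient 35s³−201s²+252s−32.
Then s = 1/7 is a root, so (7s−1) divides it; the quotient is 5s²−28s+32.
The remaining quadratic factors as (s−4)(5s−8).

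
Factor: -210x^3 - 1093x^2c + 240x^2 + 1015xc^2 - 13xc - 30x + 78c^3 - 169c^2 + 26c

-(15x - 13c)(x + 6c - 1)(14x + c - 2)

Group: 14x(-15x^2 - 77xc + 15x + 78c^2 - 13c) + (c - 2)(-15x^2 - 77xc + 15x + 78c^2 - 13c); both groups contain (-15x^2 - 77xc + 15x + 78c^2 - 13c), so (14x + c - 2) is a factor with cofactor -15x^2 - 77xc + 15x + 78c^2 - 13c.
The cofactor groups again: -15x^2 - 77xc + 15x + 78c^2 - 13c = -15x(x + 6c - 1) + 13c(x + 6c - 1); both groups contain (x + 6c - 1), giving -(15x - 13c)(x + 6c - 1).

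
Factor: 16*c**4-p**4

(2*c+p)*(2*c-p)*(4*c**2+p**2)

Difference of squares twice: with A = 2*c and B = p, A⁴ − B⁴ = (A² − B²)(A² + B²), and A² − B² factors again.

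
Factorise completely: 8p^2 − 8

Factor out 8, leaving p^2 − 1, which is a difference of two squares.

8(p + 1)(p − 1)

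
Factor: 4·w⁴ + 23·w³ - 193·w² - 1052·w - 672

(4·w + 3)·(w + 4)·(w + 8)·(w - 7)

Among the possible rational roots, w = -4 is a root, so (w + 4) divides it; the quotient is 4·w³ + 7·w² - 221·w - 168.
Next, w = 7 is a root, so (w - 7) divides it; the quotient is 4·w² + 35·w + 24.
The remaining quadratic factors as (w + 8)(4·w + 3).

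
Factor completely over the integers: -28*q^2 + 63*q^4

7*q^2*(3*q + 2)*(3*q - 2)

Pull out the common factor 7*q^2; 9*q^2 - 4 is a difference of squares.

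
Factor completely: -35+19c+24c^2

(3c+5)(8c-7)

Need a pair with product 24·(-35) = -840 and sum 19: that's -21 and 40.
Split the middle term: 24c^2-21c + 40c-35 = 3c(8c-7) + 5(8c-7).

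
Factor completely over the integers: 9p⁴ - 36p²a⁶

9p²(p - 2a³)(p + 2a³)

Every term has a factor of 9p²; factoring it out leaves p² - 4a⁶.
Recognize a difference of squares with the parts p and 2a³.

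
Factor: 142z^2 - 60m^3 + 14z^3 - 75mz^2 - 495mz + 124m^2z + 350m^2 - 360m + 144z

Group: 5m(-12m^2 + 20mz + 70m - 7z^2 - 71z - 72) - 2z(-12m^2 + 20mz + 70m - 7z^2 - 71z - 72); both groups contain (-12m^2 + 20mz + 70m - 7z^2 - 71z - 72), so (5m - 2z) is a factor with cofactor -12m^2 + 20mz + 70m - 7z^2 - 71z - 72.
The cofactor groups again: -12m^2 + 20mz + 70m - 7z^2 - 71z - 72 = -2m(6m - 7z - 8) + (z + 9)(6m - 7z - 8); both groups contain (6m - 7z - 8), giving -(2m - z - 9)(6m - 7z - 8).

-(2m - z - 9)(5m - 2z)(6m - 7z - 8)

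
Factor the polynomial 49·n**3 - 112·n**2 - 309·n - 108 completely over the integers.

(7·n + 3)·(7·n + 9)·(n - 4)

By the rational root theorem, n = -9/7 is a root, giving the factor (7·n + 9) and quotient 7·n**2 - 25·n - 12.
The remaining quadratic factors as (n - 4)(7·n + 3).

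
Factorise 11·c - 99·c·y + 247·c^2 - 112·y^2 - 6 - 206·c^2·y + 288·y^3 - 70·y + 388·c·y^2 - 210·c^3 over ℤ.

Group: 5·c·(-42·c^2 + 26·c·y - c + 36·y^2 + 13·y + 1) + (8·y - 6)·(-42·c^2 + 26·c·y - c + 36·y^2 + 13·y + 1); both groups contain (-42·c^2 + 26·c·y - c + 36·y^2 + 13·y + 1), so (5·c + 8·y - 6) is a factor with cofactor -42·c^2 + 26·c·y - c + 36·y^2 + 13·y + 1.
The cofactor groups again: -42·c^2 + 26·c·y - c + 36·y^2 + 13·y + 1 = -7·c·(6·c + 4·y + 1) + (9·y + 1)·(6·c + 4·y + 1); both groups contain (6·c + 4·y + 1), giving -(7·c - 9·y - 1)·(6·c + 4·y + 1).

-(5·c + 8·y - 6)·(6·c + 4·y + 1)·(7·c - 9·y - 1)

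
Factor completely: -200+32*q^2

Every term has a factor of 8. Then 4*q^2-25 = (2*q)² − (5)².

8*(2*q+5)*(2*q-5)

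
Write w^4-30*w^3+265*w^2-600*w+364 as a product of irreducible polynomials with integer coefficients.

By the rational root theorem, w = 1 is a root, so (w-1) is a factor; dividing leaves w^3-29*w^2+236*w-364.
Next, w = 2 is a root, giving the factor (w-2) and quotient w^2-27*w+182.
The remaining quadratic factors as (w-14)(w-13).

(w-1)*(w-13)*(w-14)*(w-2)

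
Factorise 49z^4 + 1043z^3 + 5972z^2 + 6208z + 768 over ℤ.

Trying the rational-root candidates, z = -8/7 is a root, so (7z + 8) divides it; the quotient is 7z^3 + 141z^2 + 692z + 96.
Next, z = -8 is a root, giving the factor (z + 8) and quotient 7z^2 + 85z + 12.
The remaining quadratic factors as (z + 12)(7z + 1).

(7z + 1)(7z + 8)(z + 12)(z + 8)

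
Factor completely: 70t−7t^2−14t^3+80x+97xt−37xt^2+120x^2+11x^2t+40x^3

Group: x(40x^2+51xt+40x+14t^2+35t) + (−t+2)(40x^2+51xt+40x+14t^2+35t); both groups contain (40x^2+51xt+40x+14t^2+35t), so (x−t+2) is a factor with cofactor 40x^2+51xt+40x+14t^2+35t.
The cofactor groups again: 40x^2+51xt+40x+14t^2+35t = 5x(8x+7t) + (2t+5)(8x+7t); both groups contain (8x+7t), giving (5x+2t+5)(8x+7t).

(x−t+2)(5x+2t+5)(8x+7t)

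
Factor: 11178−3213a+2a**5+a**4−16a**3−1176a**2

By the rational root theorem, a = −9/2 is a root, giving the factor (2a+9) and quotient a**4−4a**3+10a**2−633a+1242.
Then a = 9 is a root, giving the factor (a−9) and quotient a**3+5a**2+55a−138.
Then a = 2 is a root, so (a−2) divides it; the quotient is a**2+7a+69.
The quadratic a**2+7a+69 has discriminant −227 < 0 and is irreducible over ℤ.

(2a+9)(a−2)(a−9)(a**2+7a+69)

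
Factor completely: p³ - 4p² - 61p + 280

(p + 8)(p - 5)(p - 7)

Among the possible rational roots, p = 7 is a root, so (p - 7) divides it; the quotient is p² + 3p - 40.
The remaining quadratic factors as (p + 8)(p - 5).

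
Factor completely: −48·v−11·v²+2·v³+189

By the rational root theorem, v = 3 is a root, so (v−3) divides it; the quotient is 2·v²−5·v−63.
The remaining quadratic factors as (2·v+9)(v−7).

(2·v+9)·(v−3)·(v−7)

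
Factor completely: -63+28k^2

Every term has a factor of 7. Then 4k^2-9 = (2k)² − (3)².

7(2k+3)(2k-3)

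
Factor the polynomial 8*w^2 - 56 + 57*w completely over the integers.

(8*w - 7)*(w + 8)

Need a pair with product 8·(-56) = -448 and sum 57: that's 64 and -7.
Split the middle term: 8*w^2 + 64*w - 7*w - 56 = 8*w*(w + 8) - 7*(w + 8).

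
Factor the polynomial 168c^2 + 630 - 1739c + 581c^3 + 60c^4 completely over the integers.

(3c + 7)(4c - 5)(5c - 2)(c + 9)

By the rational root theorem, c = 2/5 is a root, giving the factor (5c - 2) and quotient 12c^3 + 121c^2 + 82c - 315.
Continuing, c = -9 is a root, giving the factor (c + 9) and quotient 12c^2 + 13c - 35.
The remaining quadratic factors as (3c + 7)(4c - 5).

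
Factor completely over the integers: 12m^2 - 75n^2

Factor out 3, leaving 4m^2 - 25n^2, which is a difference of two squares.

3(2m + 5n)(2m - 5n)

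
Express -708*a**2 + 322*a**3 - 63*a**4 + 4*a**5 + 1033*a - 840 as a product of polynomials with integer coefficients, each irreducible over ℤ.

Among the possible rational roots, a = 8 is a root, so (a - 8) is a factor; dividing leaves 4*a**4 - 31*a**3 + 74*a**2 - 116*a + 105.
Then a = 7/4 is a root, so (4*a - 7) is a factor; dividing leaves a**3 - 6*a**2 + 8*a - 15.
Then a = 5 is a root, giving the factor (a - 5) and quotient a**2 - a + 3.
The quadratic a**2 - a + 3 has discriminant -11 < 0 and is irreducible over ℤ.

(4*a - 7)*(a - 5)*(a - 8)*(a**2 - a + 3)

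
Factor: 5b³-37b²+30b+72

By the rational root theorem, b = -1 is a root, giving the factor (b+1) and quotient 5b²-42b+72.
The remaining quadratic factors as (b-6)(5b-12).

(5b-12)(b+1)(b-6)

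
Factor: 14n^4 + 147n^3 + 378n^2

Pull out the common factor 7n^2, then factor the remaining trinomial.

7n^2(2n + 9)(n + 6)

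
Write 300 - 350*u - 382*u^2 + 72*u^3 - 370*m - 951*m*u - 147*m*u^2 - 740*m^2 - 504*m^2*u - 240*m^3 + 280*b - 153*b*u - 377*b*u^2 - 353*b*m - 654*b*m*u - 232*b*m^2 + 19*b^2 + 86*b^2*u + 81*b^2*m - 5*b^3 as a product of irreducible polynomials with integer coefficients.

Group: 5*b*(-b^2 + 17*b*m + 17*b*u + 5*b - 60*m^2 - 141*m*u - 95*m - 72*u^2 - 50*u + 50) + (4*m - u + 6)*(-b^2 + 17*b*m + 17*b*u + 5*b - 60*m^2 - 141*m*u - 95*m - 72*u^2 - 50*u + 50); both groups contain (-b^2 + 17*b*m + 17*b*u + 5*b - 60*m^2 - 141*m*u - 95*m - 72*u^2 - 50*u + 50), so (5*b + 4*m - u + 6) is a factor with cofactor -b^2 + 17*b*m + 17*b*u + 5*b - 60*m^2 - 141*m*u - 95*m - 72*u^2 - 50*u + 50.
The cofactor groups again: -b^2 + 17*b*m + 17*b*u + 5*b - 60*m^2 - 141*m*u - 95*m - 72*u^2 - 50*u + 50 = -b*(b - 12*m - 9*u + 5) + (5*m + 8*u + 10)*(b - 12*m - 9*u + 5); both groups contain (b - 12*m - 9*u + 5), giving -(b - 5*m - 8*u - 10)*(b - 12*m - 9*u + 5).

-(5*b + 4*m - u + 6)*(b - 12*m - 9*u + 5)*(b - 5*m - 8*u - 10)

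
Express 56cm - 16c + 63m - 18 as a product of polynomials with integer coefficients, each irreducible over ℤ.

(7m - 2)(8c + 9)

Group as (56cm - 16c) + (63m - 18) = 8c(7m - 2) + 9(7m - 2).
Both groups share the factor (7m - 2).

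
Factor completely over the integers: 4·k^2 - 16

Pull out the common factor 4; k^2 - 4 is a difference of squares.

4·(k + 2)·(k - 2)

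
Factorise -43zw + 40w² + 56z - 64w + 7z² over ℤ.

(z - 5w + 8)(7z - 8w)

Group: 7z(z - 5w + 8) - 8w(z - 5w + 8); both groups contain (z - 5w + 8).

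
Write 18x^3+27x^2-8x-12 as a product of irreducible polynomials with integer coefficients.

Group as (18x^3-8x) + (27x^2-12) = 2x(9x^2-4) + 3(9x^2-4).
Both groups share the factor (9x^2-4).

(2x+3)(3x+2)(3x-2)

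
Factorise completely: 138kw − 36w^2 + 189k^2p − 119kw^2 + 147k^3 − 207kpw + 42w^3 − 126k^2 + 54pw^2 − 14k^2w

(3k − 2w)(7k + 9p + 7w − 6)(7k − 3w)

Group: 7k(21k^2 − 23kw + 6w^2) + (9p + 7w − 6)(21k^2 − 23kw + 6w^2); both groups contain (21k^2 − 23kw + 6w^2), so (7k + 9p + 7w − 6) is a factor with cofactor 21k^2 − 23kw + 6w^2.
The cofactor groups again: 21k^2 − 23kw + 6w^2 = 3k(7k − 3w) − 2w(7k − 3w); both groups contain (7k − 3w), giving (3k − 2w)(7k − 3w).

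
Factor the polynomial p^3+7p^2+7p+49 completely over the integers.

(p+7)(p^2+7)

Group as (p^3+7p) + (7p^2+49) = p(p^2+7) + 7(p^2+7).
Both groups share the factor (p^2+7).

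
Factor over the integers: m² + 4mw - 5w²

Group: m(m + 5w) - w(m + 5w); both groups contain (m + 5w).

(m + 5w)(m - w)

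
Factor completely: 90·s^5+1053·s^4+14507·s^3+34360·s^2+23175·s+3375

Trying the rational-root candidates, s = -1/5 is a root, so (5·s+1) divides it; the quotient is 18·s^4+207·s^3+2860·s^2+6300·s+3375.
Then s = -5/3 is a root, so (3·s+5) is a factor; dividing leaves 6·s^3+59·s^2+855·s+675.
Then s = -5/6 is a root, giving the factor (6·s+5) and quotient s^2+9·s+135.
The quadratic s^2+9·s+135 has discriminant -459 < 0 and is irreducible over ℤ.

(3·s+5)·(5·s+1)·(6·s+5)·(s^2+9·s+135)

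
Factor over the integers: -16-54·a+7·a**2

Need a pair with product 7·(-16) = -112 and sum -54: that's 2 and -56.
Split the middle term: 7·a**2+2·a - 56·a-16 = a·(7·a+2) - 8·(7·a+2).

(7·a+2)·(a-8)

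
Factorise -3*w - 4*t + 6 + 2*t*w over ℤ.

(2*t - 3)*(w - 2)

Group as (2*t*w - 4*t) + (-3*w + 6) = 2*t*(w - 2) - 3*(w - 2).
Both groups share the factor (w - 2).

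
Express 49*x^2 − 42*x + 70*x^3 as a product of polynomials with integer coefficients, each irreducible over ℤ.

7*x*(2*x − 1)*(5*x + 6)

Pull out the common factor 7*x, then factor the remaining trinomial.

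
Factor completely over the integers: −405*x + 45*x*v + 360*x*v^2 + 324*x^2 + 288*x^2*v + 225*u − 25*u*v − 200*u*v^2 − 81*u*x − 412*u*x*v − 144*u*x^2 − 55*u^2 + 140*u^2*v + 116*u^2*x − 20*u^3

−(4*u − 8*v − 9)*(5*u − 9*x)*(u − 4*x − 5*v + 5)

Group: u*(−20*u^2 + 36*u*x + 40*u*v + 45*u − 72*x*v − 81*x) + (−4*x − 5*v + 5)*(−20*u^2 + 36*u*x + 40*u*v + 45*u − 72*x*v − 81*x); both groups contain (−20*u^2 + 36*u*x + 40*u*v + 45*u − 72*x*v − 81*x), so (u − 4*x − 5*v + 5) is a factor with cofactor −20*u^2 + 36*u*x + 40*u*v + 45*u − 72*x*v − 81*x.
The cofactor groups again: −20*u^2 + 36*u*x + 40*u*v + 45*u − 72*x*v − 81*x = −4*u*(5*u − 9*x) + (8*v + 9)*(5*u − 9*x); both groups contain (5*u − 9*x), giving −(4*u − 8*v − 9)*(5*u − 9*x).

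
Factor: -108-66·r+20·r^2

2·(2·r-9)·(5·r+6)

Pull out the common factor 2, then factor the remaining trinomial.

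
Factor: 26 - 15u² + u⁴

(u² - 13)(u² - 2)

Substitute w = u² to get a quadratic in w, then factor.
u² - 2 is irreducible over ℤ (2 is not a perfect square).
u² - 13 is irreducible over ℤ (13 is not a perfect square).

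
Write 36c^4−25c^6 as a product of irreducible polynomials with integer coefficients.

Pull out the common factor c^4, leaving −25c^2+36.
Recognize a difference of squares with the parts 6 and 5c.

−c^4(5c+6)(5c−6)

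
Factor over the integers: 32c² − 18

Pull out the common factor 2; 16c² − 9 is a difference of squares.

2(4c + 3)(4c − 3)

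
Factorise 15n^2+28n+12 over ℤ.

Need a pair with product 15·12 = 180 and sum 28: that's 10 and 18.
Split the middle term: 15n^2+10n + 18n+12 = 5n(3n+2) + 6(3n+2).

(3n+2)(5n+6)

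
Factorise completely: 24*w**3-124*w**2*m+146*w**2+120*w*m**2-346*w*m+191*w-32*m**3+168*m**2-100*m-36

Group: 6*w*(4*w**2-18*w*m+25*w+8*m**2-44*m+36) + (-4*m-1)*(4*w**2-18*w*m+25*w+8*m**2-44*m+36); both groups contain (4*w**2-18*w*m+25*w+8*m**2-44*m+36), so (6*w-4*m-1) is a factor with cofactor 4*w**2-18*w*m+25*w+8*m**2-44*m+36.
The cofactor groups again: 4*w**2-18*w*m+25*w+8*m**2-44*m+36 = 4*w*(w-4*m+4) + (-2*m+9)*(w-4*m+4); both groups contain (w-4*m+4), giving (4*w-2*m+9)*(w-4*m+4).

(4*w-2*m+9)*(6*w-4*m-1)*(w-4*m+4)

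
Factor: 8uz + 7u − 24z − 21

Group as (8uz + 7u) + (−24z − 21) = u(8z + 7) − 3(8z + 7).
Both groups share the factor (8z + 7).

(8z + 7)(u − 3)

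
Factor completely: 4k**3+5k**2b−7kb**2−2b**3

(k−b)(k+2b)(4k+b)

Group: k(4k**2−3kb−b**2) + 2b(4k**2−3kb−b**2); both groups contain (4k**2−3kb−b**2), so (k+2b) is a factor with cofactor 4k**2−3kb−b**2.
The cofactor groups again: 4k**2−3kb−b**2 = 4k(k−b) + b(k−b); both groups contain (k−b), giving (4k+b)(k−b).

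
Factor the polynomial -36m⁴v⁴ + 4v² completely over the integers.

-4v²(3m²v + 1)(3m²v - 1)

Factor out 4v² first: what remains is -9m⁴v² + 1.
Recognize a difference of squares with the parts 1 and 3m²v.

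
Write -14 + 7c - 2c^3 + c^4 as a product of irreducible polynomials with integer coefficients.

Group as (c^4 + 7c) + (-2c^3 - 14) = c(c^3 + 7) - 2(c^3 + 7).
Both groups share the factor (c^3 + 7).

(c - 2)(c^3 + 7)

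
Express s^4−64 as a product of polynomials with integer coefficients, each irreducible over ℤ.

Substitute u = s^2 to get a quadratic in u, then factor.
s^2−8 is irreducible over ℤ (8 is not a perfect square).
s^2+8 is irreducible over ℤ (always positive, so no real roots).

(s^2+8)(s^2−8)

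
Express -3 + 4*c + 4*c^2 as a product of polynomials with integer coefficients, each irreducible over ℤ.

Need a pair with product 4·(-3) = -12 and sum 4: that's 6 and -2.
Split the middle term: 4*c^2 + 6*c - 2*c - 3 = 2*c*(2*c + 3) - (2*c + 3).

(2*c + 3)*(2*c - 1)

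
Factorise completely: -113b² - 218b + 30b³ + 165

Among the possible rational roots, b = -11/6 is a root, so (6b + 11) is a factor; dividing leaves 5b² - 28b + 15.
The remaining quadratic factors as (5b - 3)(b - 5).

(5b - 3)(6b + 11)(b - 5)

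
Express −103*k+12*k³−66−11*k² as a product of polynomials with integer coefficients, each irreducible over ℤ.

Trying the rational-root candidates, k = 11/3 is a root, so (3*k−11) is a factor; dividing leaves 4*k²+11*k+6.
The remaining quadratic factors as (k+2)(4*k+3).

(3*k−11)*(4*k+3)*(k+2)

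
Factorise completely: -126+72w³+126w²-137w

(3w+2)(4w+9)(6w-7)

By the rational root theorem, w = -2/3 is a root, giving the factor (3w+2) and quotient 24w²+26w-63.
The remaining quadratic factors as (4w+9)(6w-7).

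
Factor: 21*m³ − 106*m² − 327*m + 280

(3*m + 8)*(7*m − 5)*(m − 7)

Trying the rational-root candidates, m = −8/3 is a root, so (3*m + 8) is a factor; dividing leaves 7*m² − 54*m + 35.
The remaining quadratic factors as (m − 7)(7*m − 5).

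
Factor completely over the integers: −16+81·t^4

Difference of squares twice: with A = 3·t and B = 2, A⁴ − B⁴ = (A² − B²)(A² + B²), and A² − B² factors again.

(3·t+2)·(3·t−2)·(9·t^2+4)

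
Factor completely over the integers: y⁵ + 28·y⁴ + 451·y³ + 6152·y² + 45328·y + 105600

Among the possible rational roots, y = -12 is a root, so (y + 12) divides it; the quotient is y⁴ + 16·y³ + 259·y² + 3044·y + 8800.
Then y = -4 is a root, so (y + 4) divides it; the quotient is y³ + 12·y² + 211·y + 2200.
Then y = -11 is a root, so (y + 11) divides it; the quotient is y² + y + 200.
The quadratic y² + y + 200 has discriminant -799 < 0 and is irreducible over ℤ.

(y + 11)·(y + 12)·(y + 4)·(y² + y + 200)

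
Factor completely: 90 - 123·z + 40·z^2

Need a pair with product 40·90 = 3600 and sum -123: that's -75 and -48.
Split the middle term: 40·z^2 - 75·z - 48·z + 90 = 5·z·(8·z - 15) - 6·(8·z - 15).

(5·z - 6)·(8·z - 15)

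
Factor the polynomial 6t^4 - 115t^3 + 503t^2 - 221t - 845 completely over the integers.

By the rational root theorem, t = 13 is a root, so (t - 13) divides it; the quotient is 6t^3 - 37t^2 + 22t + 65.
Next, t = 13/6 is a root, so (6t - 13) is a factor; dividing leaves t^2 - 4t - 5.
The remaining quadratic factors as (t - 5)(t + 1).

(6t - 13)(t + 1)(t - 13)(t - 5)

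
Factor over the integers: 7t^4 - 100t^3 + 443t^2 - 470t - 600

Among the possible rational roots, t = -5/7 is a root, giving the factor (7t + 5) and quotient t^3 - 15t^2 + 74t - 120.
Continuing, t = 4 is a root, so (t - 4) divides it; the quotient is t^2 - 11t + 30.
The remaining quadratic factors as (t - 5)(t - 6).

(7t + 5)(t - 4)(t - 5)(t - 6)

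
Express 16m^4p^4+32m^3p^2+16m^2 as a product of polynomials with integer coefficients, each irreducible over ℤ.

Every term has a factor of 16m^2; factoring it out leaves m^2p^4+2mp^2+1.
Recognize a perfect-square trinomial with the parts mp^2 and 1.

16m^2(mp^2+1)^2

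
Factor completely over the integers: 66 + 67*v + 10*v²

(2*v + 11)*(5*v + 6)

Need a pair with product 10·66 = 660 and sum 67: that's 12 and 55.
Split the middle term: 10*v² + 12*v + 55*v + 66 = 2*v*(5*v + 6) + 11*(5*v + 6).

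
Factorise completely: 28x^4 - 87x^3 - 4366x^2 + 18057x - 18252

Trying the rational-root candidates, x = 9/4 is a root, so (4x - 9) divides it; the quotient is 7x^3 - 6x^2 - 1105x + 2028.
Next, x = 13/7 is a root, giving the factor (7x - 13) and quotient x^2 + x - 156.
The remaining quadratic factors as (x - 12)(x + 13).

(4x - 9)(7x - 13)(x + 13)(x - 12)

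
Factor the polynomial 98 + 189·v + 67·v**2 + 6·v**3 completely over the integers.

By the rational root theorem, v = −7/2 is a root, so (2·v + 7) is a factor; dividing leaves 3·v**2 + 23·v + 14.
The remaining quadratic factors as (v + 7)(3·v + 2).

(2·v + 7)·(3·v + 2)·(v + 7)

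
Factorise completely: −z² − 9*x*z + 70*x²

Group: 5*x*(14*x + z) − z*(14*x + z); both groups contain (14*x + z).

(14*x + z)*(5*x − z)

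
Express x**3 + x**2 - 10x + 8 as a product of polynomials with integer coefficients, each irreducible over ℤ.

(x + 4)(x - 1)(x - 2)

Testing divisors of the constant over divisors of the leading coefficient, x = -4 is a root, so (x + 4) divides it; the quotient is x**2 - 3x + 2.
The remaining quadratic factors as (x - 2)(x - 1).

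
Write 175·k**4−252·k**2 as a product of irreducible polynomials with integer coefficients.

Factor out 7·k**2, leaving 25·k**2−36, which is a difference of two squares.

7·k**2·(5·k+6)·(5·k−6)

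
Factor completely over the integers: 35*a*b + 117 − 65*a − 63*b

(5*a − 9)*(7*b − 13)

Group as (35*a*b − 65*a) + (−63*b + 117) = 5*a*(7*b − 13) − 9*(7*b − 13).
Both groups share the factor (7*b − 13).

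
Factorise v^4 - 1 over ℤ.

(v + 1)(v - 1)(v^2 + 1)

Difference of squares twice: with A = v and B = 1, A⁴ − B⁴ = (A² − B²)(A² + B²), and A² − B² factors again.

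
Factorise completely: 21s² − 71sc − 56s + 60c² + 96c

Group: 7s(3s − 5c − 8) − 12c(3s − 5c − 8); both groups contain (3s − 5c − 8).

(7s − 12c)(3s − 5c − 8)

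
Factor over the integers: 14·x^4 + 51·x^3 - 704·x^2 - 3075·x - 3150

Testing divisors of the constant over divisors of the leading coefficient, x = -15/7 is a root, so (7·x + 15) divides it; the quotient is 2·x^3 + 3·x^2 - 107·x - 210.
Continuing, x = 15/2 is a root, giving the factor (2·x - 15) and quotient x^2 + 9·x + 14.
The remaining quadratic factors as (x + 2)(x + 7).

(2·x - 15)·(7·x + 15)·(x + 2)·(x + 7)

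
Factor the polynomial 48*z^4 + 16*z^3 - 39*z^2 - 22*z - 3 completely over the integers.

Among the possible rational roots, z = 1 is a root, so (z - 1) is a factor; dividing leaves 48*z^3 + 64*z^2 + 25*z + 3.
Then z = -3/4 is a root, so (4*z + 3) divides it; the quotient is 12*z^2 + 7*z + 1.
The remaining quadratic factors as (3*z + 1)(4*z + 1).

(3*z + 1)*(4*z + 1)*(4*z + 3)*(z - 1)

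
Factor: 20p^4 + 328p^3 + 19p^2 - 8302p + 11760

(2p + 15)(2p - 7)(5p - 8)(p + 14)

Testing divisors of the constant over divisors of the leading coefficient, p = -14 is a root, giving the factor (p + 14) and quotient 20p^3 + 48p^2 - 653p + 840.
Next, p = -15/2 is a root, giving the factor (2p + 15) and quotient 10p^2 - 51p + 56.
The remaining quadratic factors as (5p - 8)(2p - 7).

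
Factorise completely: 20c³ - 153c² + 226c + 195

(4c - 13)(5c + 3)(c - 5)

Among the possible rational roots, c = 13/4 is a root, so (4c - 13) is a factor; dividing leaves 5c² - 22c - 15.
The remaining quadratic factors as (5c + 3)(c - 5).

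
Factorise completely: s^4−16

Write as (s^2)² − (4)², then factor s^2−4 once more.

(s+2)(s−2)(s^2+4)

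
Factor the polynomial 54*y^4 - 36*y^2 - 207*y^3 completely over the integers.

9*y^2*(6*y + 1)*(y - 4)

Pull out the common factor 9*y^2, then factor the remaining trinomial.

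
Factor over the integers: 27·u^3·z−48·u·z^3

Pull out the common factor 3·u·z; 9·u^2−16·z^2 is a difference of squares.

3·u·z·(3·u+4·z)·(3·u−4·z)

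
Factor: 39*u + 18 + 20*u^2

Need a pair with product 20·18 = 360 and sum 39: that's 15 and 24.
Split the middle term: 20*u^2 + 15*u + 24*u + 18 = 5*u*(4*u + 3) + 6*(4*u + 3).

(4*u + 3)*(5*u + 6)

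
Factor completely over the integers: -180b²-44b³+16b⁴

Pull out the common factor 4b², then factor the remaining trinomial.

4b²(4b+9)(b-5)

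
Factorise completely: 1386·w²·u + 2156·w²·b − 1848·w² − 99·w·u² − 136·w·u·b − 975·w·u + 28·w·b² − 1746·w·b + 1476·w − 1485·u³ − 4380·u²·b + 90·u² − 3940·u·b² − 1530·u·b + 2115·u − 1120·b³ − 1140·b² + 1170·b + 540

Group: 14·w·(99·w·u + 154·w·b − 132·w + 99·u² + 226·u·b − 105·u + 112·b² − 54·b − 36) + (−15·u − 10·b − 15)·(99·w·u + 154·w·b − 132·w + 99·u² + 226·u·b − 105·u + 112·b² − 54·b − 36); both groups contain (99·w·u + 154·w·b − 132·w + 99·u² + 226·u·b − 105·u + 112·b² − 54·b − 36), so (14·w − 15·u − 10·b − 15) is a factor with cofactor 99·w·u + 154·w·b − 132·w + 99·u² + 226·u·b − 105·u + 112·b² − 54·b − 36.
The cofactor groups again: 99·w·u + 154·w·b − 132·w + 99·u² + 226·u·b − 105·u + 112·b² − 54·b − 36 = 11·w·(9·u + 14·b − 12) + (11·u + 8·b + 3)·(9·u + 14·b − 12); both groups contain (9·u + 14·b − 12), giving (11·w + 11·u + 8·b + 3)·(9·u + 14·b − 12).

(14·w − 15·u − 10·b − 15)·(9·u + 14·b − 12)·(11·w + 11·u + 8·b + 3)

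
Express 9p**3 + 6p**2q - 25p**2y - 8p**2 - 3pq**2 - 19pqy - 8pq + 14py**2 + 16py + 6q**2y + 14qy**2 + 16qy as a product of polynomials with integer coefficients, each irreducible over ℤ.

Group: 9p(p**2 + pq - 2py - 2qy) + (-3q - 7y - 8)(p**2 + pq - 2py - 2qy); both groups contain (p**2 + pq - 2py - 2qy), so (9p - 3q - 7y - 8) is a factor with cofactor p**2 + pq - 2py - 2qy.
The cofactor groups again: p**2 + pq - 2py - 2qy = p(p - 2y) + q(p - 2y); both groups contain (p - 2y), giving (p + q)(p - 2y).

(9p - 3q - 7y - 8)(p + q)(p - 2y)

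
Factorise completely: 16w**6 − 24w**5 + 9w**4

w**4(4w − 3)**2

Factor out w**4 first: what remains is 16w**2 − 24w + 9.
Recognize a perfect-square trinomial with the parts 4w and 3.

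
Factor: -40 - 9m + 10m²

Need a pair with product 10·(-40) = -400 and sum -9: that's 16 and -25.
Split the middle term: 10m² + 16m - 25m - 40 = 2m(5m + 8) - 5(5m + 8).

(2m - 5)(5m + 8)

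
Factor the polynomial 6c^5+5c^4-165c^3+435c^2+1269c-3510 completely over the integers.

(6c-13)(c+3)(c+6)(c^2-6c+15)

Trying the rational-root candidates, c = 13/6 is a root, so (6c-13) divides it; the quotient is c^4+3c^3-21c^2+27c+270.
Then c = -3 is a root, so (c+3) is a factor; dividing leaves c^3-21c+90.
Continuing, c = -6 is a root, giving the factor (c+6) and quotient c^2-6c+15.
The quadratic c^2-6c+15 has discriminant -24 < 0 and is irreducible over ℤ.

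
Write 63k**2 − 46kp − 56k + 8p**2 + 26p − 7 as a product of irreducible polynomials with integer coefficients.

Group: 7k(9k − 4p + 1) + (−2p − 7)(9k − 4p + 1); both groups contain (9k − 4p + 1).

(7k − 2p − 7)(9k − 4p + 1)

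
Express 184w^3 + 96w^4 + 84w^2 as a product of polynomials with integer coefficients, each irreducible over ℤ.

Pull out the common factor 4w^2, then factor the remaining trinomial.

4w^2(4w + 3)(6w + 7)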